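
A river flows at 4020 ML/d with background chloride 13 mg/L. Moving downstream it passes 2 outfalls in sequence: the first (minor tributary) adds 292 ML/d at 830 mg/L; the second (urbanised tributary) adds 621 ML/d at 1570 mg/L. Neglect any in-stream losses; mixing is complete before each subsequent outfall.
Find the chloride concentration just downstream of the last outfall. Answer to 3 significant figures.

257 mg/L

Below outfall 1: Q → 4312 ML/d, C = (4020·13.00 + 292.0·830.0)/4312 = 68.33 mg/L.
Below outfall 2: Q → 4933 ML/d, C = (4312·68.33 + 621.0·1570)/4933 = 257.4 mg/L.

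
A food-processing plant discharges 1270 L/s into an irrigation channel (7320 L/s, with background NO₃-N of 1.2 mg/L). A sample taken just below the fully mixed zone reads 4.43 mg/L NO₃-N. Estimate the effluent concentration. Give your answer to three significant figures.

23.0 mg/L

Mass balance: 7320·1.200 + 1270·Cₑ = 8590·4.430
→ Cₑ = (8590·4.430 − 7320·1.200) / 1270 = 23.05 mg/L.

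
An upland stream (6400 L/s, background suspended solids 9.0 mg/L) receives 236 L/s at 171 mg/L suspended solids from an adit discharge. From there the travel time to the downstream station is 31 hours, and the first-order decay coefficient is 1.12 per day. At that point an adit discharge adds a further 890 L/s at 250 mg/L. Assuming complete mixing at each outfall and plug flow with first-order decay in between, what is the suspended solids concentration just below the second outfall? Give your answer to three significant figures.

Flow-weighted average: C = (6400·9.000 + 236.0·171.0) / 6636 = 97960/6636 = 14.76 mg/L; combined flow 6636 L/s.
After decay, C = 14.76 × e^(−kt) = 14.76 × 0.2354 = 3.474 mg/L.
At the second outfall, C = (6636·3.474 + 890.0·250.0) / (6636 + 890.0) = 32.63 mg/L.

32.6 mg/L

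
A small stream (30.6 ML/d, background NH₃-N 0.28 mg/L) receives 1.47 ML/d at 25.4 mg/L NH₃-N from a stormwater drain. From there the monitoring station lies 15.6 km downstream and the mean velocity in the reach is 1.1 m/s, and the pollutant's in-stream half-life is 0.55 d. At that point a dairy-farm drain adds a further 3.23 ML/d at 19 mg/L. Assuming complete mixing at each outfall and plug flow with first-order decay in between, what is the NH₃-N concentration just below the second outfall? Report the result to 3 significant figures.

2.80 mg/L

Mixed concentration C = ΣQC/ΣQ = (30.60·0.2800 + 1.470·25.40) / 32.07 = 45.91/32.07 = 1.431 mg/L; combined flow 32.07 ML/d.
Travel time t = 15.6·1000 / 1.1 = 14180 s = 3.939 h.
Half-life 0.55 d → k = ln 2 / 0.55 = 1.260 d⁻¹.
Decay over the reach: 1.431·exp(−kt) = 1.431·0.8131 = 1.164 mg/L.
Second outfall: C = (32.07·1.164 + 3.230·19.00)/35.30 = 2.796 mg/L.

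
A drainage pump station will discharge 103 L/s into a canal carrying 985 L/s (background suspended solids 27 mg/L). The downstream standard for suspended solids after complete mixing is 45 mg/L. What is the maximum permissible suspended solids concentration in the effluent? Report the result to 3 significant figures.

At the limit, (Qr·Cr + Qe·Cₑ)/(Qr + Qe) = 45:
Cₑ = (1088·45 − 985.0·27.00) / 103.0 = 217.1 mg/L.

217 mg/L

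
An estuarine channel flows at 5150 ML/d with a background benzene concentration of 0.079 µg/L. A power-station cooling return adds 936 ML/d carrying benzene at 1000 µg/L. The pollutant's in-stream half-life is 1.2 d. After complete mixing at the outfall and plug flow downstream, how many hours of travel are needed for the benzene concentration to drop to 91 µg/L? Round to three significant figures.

21.8 h

Conservation of mass: C = (5150·0.07900 + 936.0·1000) / 6086 = 936400/6086 = 153.9 µg/L.
Half-life 1.2 d → k = ln 2 / 1.2 = 0.5776 d⁻¹.
153.9·exp(−k·t) = 91 → t = ln(153.9/91)/k = 78560 s = 21.82 h.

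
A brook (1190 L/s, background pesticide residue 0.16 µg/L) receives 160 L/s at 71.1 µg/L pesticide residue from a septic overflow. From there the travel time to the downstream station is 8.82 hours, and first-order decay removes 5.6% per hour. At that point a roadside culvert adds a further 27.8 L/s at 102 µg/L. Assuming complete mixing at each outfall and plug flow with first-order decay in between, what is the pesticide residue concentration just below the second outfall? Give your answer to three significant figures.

7.11 µg/L

Mass balance: C = (1190·0.1600 + 160.0·71.10) / 1350 = 11570/1350 = 8.568 µg/L; combined flow 1350 L/s.
5.6%/h lost → k = −ln(1 − 0.056) = 0.05763 h⁻¹.
Decay over the reach: 8.568·exp(−kt) = 8.568·0.6015 = 5.154 µg/L.
At the second outfall, C = (1350·5.154 + 27.80·102.0) / (1350 + 27.80) = 7.108 µg/L.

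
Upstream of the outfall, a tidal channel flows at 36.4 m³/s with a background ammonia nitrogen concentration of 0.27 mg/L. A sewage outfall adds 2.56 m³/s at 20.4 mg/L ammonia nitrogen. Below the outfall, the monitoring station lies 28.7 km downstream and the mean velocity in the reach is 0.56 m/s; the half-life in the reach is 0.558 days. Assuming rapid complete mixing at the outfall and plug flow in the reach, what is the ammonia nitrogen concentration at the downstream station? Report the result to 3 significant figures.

0.762 mg/L

Conservation of mass: C = (36.40·0.2700 + 2.560·20.40) / 38.96 = 62.05/38.96 = 1.593 mg/L.
Travel time t = 28.7·1000 / 0.56 = 51250 s = 14.24 h.
Half-life 0.558 d → k = ln 2 / 0.558 = 1.242 d⁻¹.
Applying C = C₀e^(−kt): 1.593 × 0.4786 = 0.7623 mg/L.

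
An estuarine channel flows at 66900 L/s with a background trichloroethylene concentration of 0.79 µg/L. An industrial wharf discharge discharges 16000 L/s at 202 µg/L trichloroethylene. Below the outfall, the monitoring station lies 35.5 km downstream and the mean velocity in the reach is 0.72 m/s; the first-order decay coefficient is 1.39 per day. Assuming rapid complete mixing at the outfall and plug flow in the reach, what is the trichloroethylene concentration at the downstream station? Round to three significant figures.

Flow-weighted average: C = (66900·0.7900 + 16000·202.0) / 82900 = 3285000/82900 = 39.62 µg/L.
Travel time t = 35.5·1000 / 0.72 = 49310 s = 13.70 h.
Applying C = C₀e^(−kt): 39.62 × 0.4524 = 17.93 µg/L.

17.9 µg/L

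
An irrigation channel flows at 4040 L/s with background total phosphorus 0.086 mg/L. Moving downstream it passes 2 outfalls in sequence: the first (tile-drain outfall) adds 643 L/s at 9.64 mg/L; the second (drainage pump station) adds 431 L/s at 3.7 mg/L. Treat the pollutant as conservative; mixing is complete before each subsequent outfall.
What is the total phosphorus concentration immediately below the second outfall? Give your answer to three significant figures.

Below outfall 1: Q → 4683 L/s, C = (4040·0.08600 + 643.0·9.640)/4683 = 1.398 mg/L.
Below outfall 2: Q → 5114 L/s, C = (4683·1.398 + 431.0·3.700)/5114 = 1.592 mg/L.

1.59 mg/L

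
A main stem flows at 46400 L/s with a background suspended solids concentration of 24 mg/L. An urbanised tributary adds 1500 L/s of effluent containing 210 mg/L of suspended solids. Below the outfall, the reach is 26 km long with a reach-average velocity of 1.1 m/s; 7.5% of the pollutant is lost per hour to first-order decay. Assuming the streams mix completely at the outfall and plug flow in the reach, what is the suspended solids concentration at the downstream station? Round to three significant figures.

17.9 mg/L

Mass balance: C = (46400·24.00 + 1500·210.0) / 47900 = 1429000/47900 = 29.82 mg/L.
Travel time t = 26·1000 / 1.1 = 23640 s = 6.566 h.
7.5%/h lost → k = −ln(1 − 0.075) = 0.07796 h⁻¹.
Decay over the reach: 29.82·exp(−kt) = 29.82·0.5994 = 17.88 mg/L.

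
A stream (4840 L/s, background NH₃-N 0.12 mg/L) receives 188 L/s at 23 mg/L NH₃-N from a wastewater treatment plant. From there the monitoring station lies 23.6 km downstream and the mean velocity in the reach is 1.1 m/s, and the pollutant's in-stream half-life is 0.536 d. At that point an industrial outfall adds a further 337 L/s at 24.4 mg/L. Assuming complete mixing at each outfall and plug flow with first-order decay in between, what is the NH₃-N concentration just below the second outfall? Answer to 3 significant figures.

Mixed concentration C = ΣQC/ΣQ = (4840·0.1200 + 188.0·23.00) / 5028 = 4905/5028 = 0.9755 mg/L; combined flow 5028 L/s.
Travel time t = 23.6·1000 / 1.1 = 21450 s = 5.960 h.
Half-life 0.536 d → k = ln 2 / 0.536 = 1.293 d⁻¹.
First-order decay: C = 0.9755·exp(−k·t) = 0.9755·0.7253 = 0.7076 mg/L.
At the second outfall, C = (5028·0.7076 + 337.0·24.40) / (5028 + 337.0) = 2.196 mg/L.

2.20 mg/L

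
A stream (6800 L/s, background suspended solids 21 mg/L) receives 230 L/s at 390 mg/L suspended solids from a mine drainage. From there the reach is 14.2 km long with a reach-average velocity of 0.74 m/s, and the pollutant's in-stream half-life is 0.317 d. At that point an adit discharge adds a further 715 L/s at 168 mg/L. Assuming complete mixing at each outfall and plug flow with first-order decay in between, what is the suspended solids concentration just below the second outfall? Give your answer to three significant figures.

Conservation of mass: C = (6800·21.00 + 230.0·390.0) / 7030 = 232500/7030 = 33.07 mg/L; combined flow 7030 L/s.
Travel time t = 14.2·1000 / 0.74 = 19190 s = 5.330 h.
Half-life 0.317 d → k = ln 2 / 0.317 = 2.187 d⁻¹.
Decay over the reach: 33.07·exp(−kt) = 33.07·0.6153 = 20.35 mg/L.
Second outfall: C = (7030·20.35 + 715.0·168.0)/7745 = 33.98 mg/L.

34.0 mg/L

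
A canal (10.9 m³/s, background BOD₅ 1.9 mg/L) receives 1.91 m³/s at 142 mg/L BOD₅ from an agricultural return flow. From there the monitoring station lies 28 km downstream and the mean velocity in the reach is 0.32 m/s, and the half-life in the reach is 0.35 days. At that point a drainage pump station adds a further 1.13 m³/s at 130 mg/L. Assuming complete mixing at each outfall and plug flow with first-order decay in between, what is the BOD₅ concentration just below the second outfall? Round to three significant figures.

Conservation of mass: C = (10.90·1.900 + 1.910·142.0) / 12.81 = 291.9/12.81 = 22.79 mg/L; combined flow 12.81 m³/s.
Travel time t = 28·1000 / 0.32 = 87500 s = 24.31 h.
Half-life 0.35 d → k = ln 2 / 0.35 = 1.980 d⁻¹.
First-order decay: C = 22.79·exp(−k·t) = 22.79·0.1346 = 3.067 mg/L.
Second outfall: C = (12.81·3.067 + 1.130·130.0)/13.94 = 13.36 mg/L.

13.4 mg/L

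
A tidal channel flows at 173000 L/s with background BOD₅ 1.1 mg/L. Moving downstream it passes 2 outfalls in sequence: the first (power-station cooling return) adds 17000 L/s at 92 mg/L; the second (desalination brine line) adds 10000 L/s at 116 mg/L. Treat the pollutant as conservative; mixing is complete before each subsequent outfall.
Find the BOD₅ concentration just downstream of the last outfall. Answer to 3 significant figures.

Below outfall 1: Q → 190000 L/s, C = (173000·1.100 + 17000·92.00)/190000 = 9.233 mg/L.
Below outfall 2: Q → 200000 L/s, C = (190000·9.233 + 10000·116.0)/200000 = 14.57 mg/L.

14.6 mg/L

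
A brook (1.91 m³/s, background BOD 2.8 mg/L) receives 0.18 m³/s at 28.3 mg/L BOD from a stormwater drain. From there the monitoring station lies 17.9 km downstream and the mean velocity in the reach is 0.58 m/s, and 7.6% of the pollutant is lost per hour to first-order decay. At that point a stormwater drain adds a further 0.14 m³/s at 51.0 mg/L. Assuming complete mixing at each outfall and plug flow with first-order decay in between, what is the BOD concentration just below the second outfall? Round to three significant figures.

Conservation of mass: C = (1.910·2.800 + 0.1800·28.30) / 2.090 = 10.44/2.090 = 4.996 mg/L; combined flow 2.090 m³/s.
Travel time t = 17.9·1000 / 0.58 = 30860 s = 8.573 h.
7.6%/h lost → k = −ln(1 − 0.076) = 0.07904 h⁻¹.
Applying C = C₀e^(−kt): 4.996 × 0.5078 = 2.537 mg/L.
Second outfall: C = (2.090·2.537 + 0.1400·51.00)/2.230 = 5.580 mg/L.

5.58 mg/L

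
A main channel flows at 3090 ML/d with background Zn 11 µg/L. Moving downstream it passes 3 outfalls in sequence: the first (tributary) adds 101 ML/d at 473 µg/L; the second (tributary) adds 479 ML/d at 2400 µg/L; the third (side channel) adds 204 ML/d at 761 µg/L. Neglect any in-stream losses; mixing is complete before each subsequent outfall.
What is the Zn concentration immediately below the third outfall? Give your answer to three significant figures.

Outfall 1: combined Q = 3191 ML/d; C = (3090·11.00 + 101.0·473.0)/3191 = 25.62 µg/L.
Outfall 2: combined Q = 3670 ML/d; C = (3191·25.62 + 479.0·2400)/3670 = 335.5 µg/L.
Outfall 3: combined Q = 3874 ML/d; C = (3670·335.5 + 204.0·761.0)/3874 = 357.9 µg/L.

358 µg/L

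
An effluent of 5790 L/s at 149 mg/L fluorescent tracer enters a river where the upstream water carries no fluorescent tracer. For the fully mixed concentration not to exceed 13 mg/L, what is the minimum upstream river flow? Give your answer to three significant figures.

60600 L/s

Set C_mix = 13: (Q·0 + 5790·149.0) / (Q + 5790) = 13
→ Q = 5790·(149.0 − 13)/(13 − 0) = 60570 L/s.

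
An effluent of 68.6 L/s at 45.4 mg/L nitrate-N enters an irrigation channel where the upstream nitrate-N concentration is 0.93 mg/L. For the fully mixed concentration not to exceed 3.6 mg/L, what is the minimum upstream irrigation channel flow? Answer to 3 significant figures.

1070 L/s

Set C_mix = 3.6: (Q·0.9300 + 68.60·45.40) / (Q + 68.60) = 3.6
→ Q = 68.60·(45.40 − 3.6)/(3.6 − 0.9300) = 1074 L/s.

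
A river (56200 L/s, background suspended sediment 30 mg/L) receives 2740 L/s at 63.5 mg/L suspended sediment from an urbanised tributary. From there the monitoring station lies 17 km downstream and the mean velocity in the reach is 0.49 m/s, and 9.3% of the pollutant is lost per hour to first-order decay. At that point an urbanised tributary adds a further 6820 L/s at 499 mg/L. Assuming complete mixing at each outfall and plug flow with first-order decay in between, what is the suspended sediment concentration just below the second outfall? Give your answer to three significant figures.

Flow-weighted average: C = (56200·30.00 + 2740·63.50) / 58940 = 1860000/58940 = 31.56 mg/L; combined flow 58940 L/s.
Travel time t = 17·1000 / 0.49 = 34690 s = 9.637 h.
9.3%/h lost → k = −ln(1 − 0.093) = 0.09761 h⁻¹.
After decay, C = 31.56 × e^(−kt) = 31.56 × 0.3903 = 12.32 mg/L.
At the second outfall, C = (58940·12.32 + 6820·499.0) / (58940 + 6820) = 62.79 mg/L.

62.8 mg/L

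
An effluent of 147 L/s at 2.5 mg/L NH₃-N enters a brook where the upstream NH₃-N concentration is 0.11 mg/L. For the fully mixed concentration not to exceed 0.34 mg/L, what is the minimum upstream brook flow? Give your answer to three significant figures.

1380 L/s

Set C_mix = 0.34: (Q·0.1100 + 147.0·2.500) / (Q + 147.0) = 0.34
→ Q = 147.0·(2.500 − 0.34)/(0.34 − 0.1100) = 1381 L/s.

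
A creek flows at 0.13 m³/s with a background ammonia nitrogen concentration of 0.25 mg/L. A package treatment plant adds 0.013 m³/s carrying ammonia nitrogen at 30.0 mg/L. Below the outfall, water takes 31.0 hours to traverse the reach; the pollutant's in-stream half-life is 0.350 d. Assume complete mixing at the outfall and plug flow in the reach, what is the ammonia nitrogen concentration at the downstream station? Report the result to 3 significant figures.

0.229 mg/L

Mass balance: C = (0.1300·0.2500 + 0.01300·30.00) / 0.1430 = 0.4225/0.1430 = 2.955 mg/L.
Half-life 0.350 d → k = ln 2 / 0.350 = 1.980 d⁻¹.
Decay over the reach: 2.955·exp(−kt) = 2.955·0.07746 = 0.2288 mg/L.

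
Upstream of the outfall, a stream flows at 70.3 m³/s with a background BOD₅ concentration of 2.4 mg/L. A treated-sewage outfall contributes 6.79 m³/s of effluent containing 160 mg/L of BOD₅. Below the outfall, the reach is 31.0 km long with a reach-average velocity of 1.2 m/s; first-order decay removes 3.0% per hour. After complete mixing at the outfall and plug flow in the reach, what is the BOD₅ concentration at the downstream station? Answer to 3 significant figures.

After mixing, C = (70.30·2.400 + 6.790·160.0) / 77.09 = 1255/77.09 = 16.28 mg/L.
Travel time t = 31.0·1000 / 1.2 = 25830 s = 7.176 h.
3.0%/h lost → k = −ln(1 − 0.03) = 0.03046 h⁻¹.
First-order decay: C = 16.28·exp(−k·t) = 16.28·0.8037 = 13.08 mg/L.

13.1 mg/L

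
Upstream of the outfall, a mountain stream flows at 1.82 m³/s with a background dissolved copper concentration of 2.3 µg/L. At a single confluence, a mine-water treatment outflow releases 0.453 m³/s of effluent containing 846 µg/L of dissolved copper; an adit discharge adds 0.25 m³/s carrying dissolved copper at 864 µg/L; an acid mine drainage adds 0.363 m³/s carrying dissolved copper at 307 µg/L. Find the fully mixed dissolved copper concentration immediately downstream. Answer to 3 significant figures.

248 µg/L

Mixed concentration C = ΣQC/ΣQ = (1.820·2.300 + 0.4530·846.0 + 0.2500·864.0 + 0.3630·307.0) / 2.886 = 714.9/2.886 = 247.7 µg/L.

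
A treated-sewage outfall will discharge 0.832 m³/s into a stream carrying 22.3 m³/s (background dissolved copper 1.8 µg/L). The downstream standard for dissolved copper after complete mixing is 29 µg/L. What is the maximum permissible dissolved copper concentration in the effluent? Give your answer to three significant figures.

At the limit, (Qr·Cr + Qe·Cₑ)/(Qr + Qe) = 29:
Cₑ = (23.13·29 − 22.30·1.800) / 0.8320 = 758.0 µg/L.

758 µg/L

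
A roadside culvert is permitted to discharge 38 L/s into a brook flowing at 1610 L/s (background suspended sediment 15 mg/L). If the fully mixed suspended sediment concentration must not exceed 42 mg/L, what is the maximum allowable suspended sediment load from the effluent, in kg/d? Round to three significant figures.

Mass balance at the limit: 1610·15.00 + 38.00·Cₑ = 1648·42 → Cₑ = 1186 mg/L.
38.00 L/s = 0.03800 m³/s. Load = 0.03800 m³/s × 1186 g/m³ × 86 400 s/d = 3894 kg/d.

3890 kg/d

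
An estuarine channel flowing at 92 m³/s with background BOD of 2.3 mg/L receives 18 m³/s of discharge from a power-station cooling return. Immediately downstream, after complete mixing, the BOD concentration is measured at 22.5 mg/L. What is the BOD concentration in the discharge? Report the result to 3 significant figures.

Mass balance: 92.00·2.300 + 18.00·Cₑ = 110.0·22.50
→ Cₑ = (110.0·22.50 − 92.00·2.300) / 18.00 = 125.7 mg/L.

126 mg/L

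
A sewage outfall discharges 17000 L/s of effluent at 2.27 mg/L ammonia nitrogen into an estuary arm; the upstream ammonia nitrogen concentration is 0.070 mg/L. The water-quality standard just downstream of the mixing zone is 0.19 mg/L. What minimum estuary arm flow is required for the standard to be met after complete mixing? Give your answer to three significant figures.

Set C_mix = 0.19: (Q·0.07000 + 17000·2.270) / (Q + 17000) = 0.19
→ Q = 17000·(2.270 − 0.19)/(0.19 − 0.07000) = 294700 L/s.

295000 L/s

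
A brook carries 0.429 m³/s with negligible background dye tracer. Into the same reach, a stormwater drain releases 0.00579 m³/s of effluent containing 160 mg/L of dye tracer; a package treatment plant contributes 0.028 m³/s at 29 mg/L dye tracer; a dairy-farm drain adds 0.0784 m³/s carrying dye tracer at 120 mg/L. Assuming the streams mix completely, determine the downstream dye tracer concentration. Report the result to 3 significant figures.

20.6 mg/L

Mixed concentration C = ΣQC/ΣQ = (0.4290·0 + 0.005790·160.0 + 0.02800·29.00 + 0.07840·120.0) / 0.5412 = 11.15/0.5412 = 20.60 mg/L.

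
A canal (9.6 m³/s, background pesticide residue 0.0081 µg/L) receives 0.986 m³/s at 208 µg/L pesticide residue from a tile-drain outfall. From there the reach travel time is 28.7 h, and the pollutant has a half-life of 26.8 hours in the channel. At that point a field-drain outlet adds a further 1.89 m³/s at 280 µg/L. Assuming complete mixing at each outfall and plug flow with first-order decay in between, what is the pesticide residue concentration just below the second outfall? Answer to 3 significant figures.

Mixed concentration C = ΣQC/ΣQ = (9.600·0.008100 + 0.9860·208.0) / 10.59 = 205.2/10.59 = 19.38 µg/L; combined flow 10.59 m³/s.
Half-life 26.8 h → k = ln 2 / 26.8 = 0.02586 h⁻¹ = 0.6207 d⁻¹.
Decay over the reach: 19.38·exp(−kt) = 19.38·0.4760 = 9.226 µg/L.
Second outfall: C = (10.59·9.226 + 1.890·280.0)/12.48 = 50.25 µg/L.

50.2 µg/L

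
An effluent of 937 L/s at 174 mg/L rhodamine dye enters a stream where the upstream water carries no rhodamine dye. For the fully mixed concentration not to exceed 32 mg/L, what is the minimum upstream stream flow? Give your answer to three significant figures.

4160 L/s

Set C_mix = 32: (Q·0 + 937.0·174.0) / (Q + 937.0) = 32
→ Q = 937.0·(174.0 − 32)/(32 − 0) = 4158 L/s.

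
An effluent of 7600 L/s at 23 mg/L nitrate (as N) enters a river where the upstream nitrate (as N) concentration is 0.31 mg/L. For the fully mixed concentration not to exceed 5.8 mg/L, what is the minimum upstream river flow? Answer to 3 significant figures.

Set C_mix = 5.8: (Q·0.3100 + 7600·23.00) / (Q + 7600) = 5.8
→ Q = 7600·(23.00 − 5.8)/(5.8 − 0.3100) = 23810 L/s.

23800 L/s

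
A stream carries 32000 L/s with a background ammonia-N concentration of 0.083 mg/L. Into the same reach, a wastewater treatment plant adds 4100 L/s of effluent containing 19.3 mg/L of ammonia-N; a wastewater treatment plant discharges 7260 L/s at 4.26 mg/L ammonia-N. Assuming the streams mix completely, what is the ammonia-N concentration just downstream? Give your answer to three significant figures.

Mass balance: C = (32000·0.08300 + 4100·19.30 + 7260·4.260) / 43360 = 112700/43360 = 2.599 mg/L.

2.60 mg/L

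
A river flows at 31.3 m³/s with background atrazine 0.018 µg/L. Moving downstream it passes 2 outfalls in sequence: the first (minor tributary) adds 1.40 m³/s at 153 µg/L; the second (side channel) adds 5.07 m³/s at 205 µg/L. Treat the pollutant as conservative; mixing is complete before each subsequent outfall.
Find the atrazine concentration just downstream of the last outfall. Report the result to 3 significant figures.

33.2 µg/L

Outfall 1: combined Q = 32.70 m³/s; C = (31.30·0.01800 + 1.400·153.0)/32.70 = 6.568 µg/L.
Outfall 2: combined Q = 37.77 m³/s; C = (32.70·6.568 + 5.070·205.0)/37.77 = 33.20 µg/L.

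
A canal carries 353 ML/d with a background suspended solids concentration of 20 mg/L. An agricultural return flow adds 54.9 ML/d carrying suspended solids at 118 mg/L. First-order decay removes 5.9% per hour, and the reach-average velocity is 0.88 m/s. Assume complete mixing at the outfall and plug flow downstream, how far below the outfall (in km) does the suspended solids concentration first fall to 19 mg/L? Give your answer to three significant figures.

Mass balance: C = (353.0·20.00 + 54.90·118.0) / 407.9 = 13540/407.9 = 33.19 mg/L.
5.9%/h lost → k = −ln(1 − 0.059) = 0.06081 h⁻¹.
Set 33.19·exp(−k·t) = 19 → t = ln(33.19/19)/k = 33020 s = 9.173 h.
Distance = v·t = 0.88·33020 = 29060 m = 29.06 km.

29.1 km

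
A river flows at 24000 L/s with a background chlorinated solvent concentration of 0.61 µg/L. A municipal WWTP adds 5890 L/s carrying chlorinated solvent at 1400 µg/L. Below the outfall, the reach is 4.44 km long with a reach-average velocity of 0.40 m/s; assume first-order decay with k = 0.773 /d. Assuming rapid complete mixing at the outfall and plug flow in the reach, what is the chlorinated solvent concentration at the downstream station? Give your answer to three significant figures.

Conservation of mass: C = (24000·0.6100 + 5890·1400) / 29890 = 8261000/29890 = 276.4 µg/L.
Travel time t = 4.44·1000 / 0.40 = 11100 s = 3.083 h.
After decay, C = 276.4 × e^(−kt) = 276.4 × 0.9055 = 250.2 µg/L.

250 µg/L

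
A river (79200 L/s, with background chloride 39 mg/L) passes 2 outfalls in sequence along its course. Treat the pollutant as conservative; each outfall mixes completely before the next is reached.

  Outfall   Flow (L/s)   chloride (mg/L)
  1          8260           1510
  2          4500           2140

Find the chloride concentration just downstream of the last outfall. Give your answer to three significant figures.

274 mg/L

After outfall 1: Q = 79200 + 8260 = 87460 L/s; C = (79200·39.00 + 8260·1510)/87460 = 177.9 mg/L.
After outfall 2: Q = 87460 + 4500 = 91960 L/s; C = (87460·177.9 + 4500·2140)/91960 = 273.9 mg/L.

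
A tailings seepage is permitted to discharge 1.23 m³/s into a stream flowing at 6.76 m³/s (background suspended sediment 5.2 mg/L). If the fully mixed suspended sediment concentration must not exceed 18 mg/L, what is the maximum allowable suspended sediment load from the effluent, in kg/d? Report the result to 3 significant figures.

9390 kg/d

Mass balance at the limit: 6.760·5.200 + 1.230·Cₑ = 7.990·18 → Cₑ = 88.35 mg/L.
Load = 1.230 m³/s × 88.35 g/m³ × 86 400 s/d = 9389 kg/d.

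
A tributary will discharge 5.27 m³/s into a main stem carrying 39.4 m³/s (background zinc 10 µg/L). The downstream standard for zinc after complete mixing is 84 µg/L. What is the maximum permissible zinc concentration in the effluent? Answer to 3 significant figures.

At the limit, (Qr·Cr + Qe·Cₑ)/(Qr + Qe) = 84:
Cₑ = (44.67·84 − 39.40·10.00) / 5.270 = 637.2 µg/L.

637 µg/L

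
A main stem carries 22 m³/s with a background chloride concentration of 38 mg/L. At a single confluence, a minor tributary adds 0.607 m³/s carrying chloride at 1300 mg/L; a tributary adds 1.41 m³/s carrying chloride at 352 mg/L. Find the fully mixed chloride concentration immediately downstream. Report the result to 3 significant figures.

Flow-weighted average: C = (22.00·38.00 + 0.6070·1300 + 1.410·352.0) / 24.02 = 2121/24.02 = 88.33 mg/L.

88.3 mg/L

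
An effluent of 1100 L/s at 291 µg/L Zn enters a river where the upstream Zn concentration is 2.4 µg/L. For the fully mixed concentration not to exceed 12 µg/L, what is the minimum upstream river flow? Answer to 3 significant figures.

Set C_mix = 12: (Q·2.400 + 1100·291.0) / (Q + 1100) = 12
→ Q = 1100·(291.0 − 12)/(12 − 2.400) = 31970 L/s.

32000 L/s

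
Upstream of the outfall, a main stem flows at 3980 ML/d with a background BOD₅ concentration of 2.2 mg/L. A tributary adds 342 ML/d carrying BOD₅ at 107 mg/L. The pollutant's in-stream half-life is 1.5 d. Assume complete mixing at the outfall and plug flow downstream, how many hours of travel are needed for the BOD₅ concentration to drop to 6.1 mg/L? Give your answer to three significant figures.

28.2 h

Flow-weighted average: C = (3980·2.200 + 342.0·107.0) / 4322 = 45350/4322 = 10.49 mg/L.
Half-life 1.5 d → k = ln 2 / 1.5 = 0.4621 d⁻¹.
10.49·exp(−k·t) = 6.1 → t = ln(10.49/6.1)/k = 101400 s = 28.17 h.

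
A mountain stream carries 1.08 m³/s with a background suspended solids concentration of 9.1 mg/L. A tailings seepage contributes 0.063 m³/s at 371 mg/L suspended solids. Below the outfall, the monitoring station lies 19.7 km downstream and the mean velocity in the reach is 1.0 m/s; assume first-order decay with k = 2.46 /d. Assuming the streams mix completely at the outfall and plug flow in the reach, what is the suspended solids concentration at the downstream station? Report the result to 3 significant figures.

Conservation of mass: C = (1.080·9.100 + 0.06300·371.0) / 1.143 = 33.20/1.143 = 29.05 mg/L.
Travel time t = 19.7·1000 / 1.0 = 19700 s = 5.472 h.
Decay over the reach: 29.05·exp(−kt) = 29.05·0.5707 = 16.58 mg/L.

16.6 mg/L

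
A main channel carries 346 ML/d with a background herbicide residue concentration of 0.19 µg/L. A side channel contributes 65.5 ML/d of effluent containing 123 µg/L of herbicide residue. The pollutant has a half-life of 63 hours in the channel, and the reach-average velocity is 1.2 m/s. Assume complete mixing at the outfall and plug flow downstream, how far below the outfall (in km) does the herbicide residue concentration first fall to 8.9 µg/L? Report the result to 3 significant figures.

313 km

Mass balance: C = (346.0·0.1900 + 65.50·123.0) / 411.5 = 8122/411.5 = 19.74 µg/L.
Half-life 63 h → k = ln 2 / 63 = 0.01100 h⁻¹ = 0.2641 d⁻¹.
Set 19.74·exp(−k·t) = 8.9 → t = ln(19.74/8.9)/k = 260600 s = 72.39 h.
Distance = v·t = 1.2·260600 = 312700 m = 312.7 km.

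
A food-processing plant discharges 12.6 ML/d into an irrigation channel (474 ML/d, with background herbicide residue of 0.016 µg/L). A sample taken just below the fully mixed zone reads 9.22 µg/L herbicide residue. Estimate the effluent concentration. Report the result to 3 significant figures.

355 µg/L

Mass balance: 474.0·0.01600 + 12.60·Cₑ = 486.6·9.220
→ Cₑ = (486.6·9.220 − 474.0·0.01600) / 12.60 = 355.5 µg/L.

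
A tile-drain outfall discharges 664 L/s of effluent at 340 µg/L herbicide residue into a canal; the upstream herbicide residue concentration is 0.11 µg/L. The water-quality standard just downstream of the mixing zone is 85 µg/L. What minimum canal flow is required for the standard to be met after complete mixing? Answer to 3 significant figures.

1990 L/s

Set C_mix = 85: (Q·0.1100 + 664.0·340.0) / (Q + 664.0) = 85
→ Q = 664.0·(340.0 − 85)/(85 − 0.1100) = 1995 L/s.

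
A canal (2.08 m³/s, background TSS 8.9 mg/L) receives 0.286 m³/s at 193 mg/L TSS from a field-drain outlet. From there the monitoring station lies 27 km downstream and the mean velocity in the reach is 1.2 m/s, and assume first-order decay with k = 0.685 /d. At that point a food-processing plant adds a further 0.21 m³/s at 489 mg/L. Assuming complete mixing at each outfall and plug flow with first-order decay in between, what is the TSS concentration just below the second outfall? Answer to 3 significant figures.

Conservation of mass: C = (2.080·8.900 + 0.2860·193.0) / 2.366 = 73.71/2.366 = 31.15 mg/L; combined flow 2.366 m³/s.
Travel time t = 27·1000 / 1.2 = 22500 s = 6.250 h.
Applying C = C₀e^(−kt): 31.15 × 0.8366 = 26.06 mg/L.
At the second outfall, C = (2.366·26.06 + 0.2100·489.0) / (2.366 + 0.2100) = 63.80 mg/L.

63.8 mg/L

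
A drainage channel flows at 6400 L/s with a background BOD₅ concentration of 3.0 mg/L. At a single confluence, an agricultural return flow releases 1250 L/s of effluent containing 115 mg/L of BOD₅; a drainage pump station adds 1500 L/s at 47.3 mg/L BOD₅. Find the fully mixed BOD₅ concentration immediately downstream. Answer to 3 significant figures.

25.6 mg/L

Conservation of mass: C = (6400·3.000 + 1250·115.0 + 1500·47.30) / 9150 = 233900/9150 = 25.56 mg/L.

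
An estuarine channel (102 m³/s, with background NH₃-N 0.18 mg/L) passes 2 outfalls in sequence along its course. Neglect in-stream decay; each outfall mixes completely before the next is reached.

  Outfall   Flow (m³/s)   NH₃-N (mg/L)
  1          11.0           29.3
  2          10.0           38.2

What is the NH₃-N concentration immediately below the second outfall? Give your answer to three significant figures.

5.88 mg/L

Below outfall 1: Q → 113.0 m³/s, C = (102.0·0.1800 + 11.00·29.30)/113.0 = 3.015 mg/L.
Below outfall 2: Q → 123.0 m³/s, C = (113.0·3.015 + 10.00·38.20)/123.0 = 5.875 mg/L.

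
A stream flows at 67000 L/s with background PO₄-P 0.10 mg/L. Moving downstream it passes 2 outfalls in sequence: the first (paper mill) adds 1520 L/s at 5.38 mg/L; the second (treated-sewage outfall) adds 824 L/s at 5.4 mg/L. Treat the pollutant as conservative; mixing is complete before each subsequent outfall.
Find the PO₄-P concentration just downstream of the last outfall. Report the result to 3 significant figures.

Outfall 1: combined Q = 68520 L/s; C = (67000·0.1000 + 1520·5.380)/68520 = 0.2171 mg/L.
Outfall 2: combined Q = 69340 L/s; C = (68520·0.2171 + 824.0·5.400)/69340 = 0.2787 mg/L.

0.279 mg/L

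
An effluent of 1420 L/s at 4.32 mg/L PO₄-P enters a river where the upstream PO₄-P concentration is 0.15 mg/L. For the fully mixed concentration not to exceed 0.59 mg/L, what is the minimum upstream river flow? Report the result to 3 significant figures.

Set C_mix = 0.59: (Q·0.1500 + 1420·4.320) / (Q + 1420) = 0.59
→ Q = 1420·(4.320 − 0.59)/(0.59 − 0.1500) = 12040 L/s.

12000 L/s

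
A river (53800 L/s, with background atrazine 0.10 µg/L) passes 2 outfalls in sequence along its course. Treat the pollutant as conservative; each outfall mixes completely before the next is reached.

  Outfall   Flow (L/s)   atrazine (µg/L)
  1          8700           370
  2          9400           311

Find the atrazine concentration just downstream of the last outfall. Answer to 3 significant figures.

85.5 µg/L

Outfall 1: combined Q = 62500 L/s; C = (53800·0.1000 + 8700·370.0)/62500 = 51.59 µg/L.
Outfall 2: combined Q = 71900 L/s; C = (62500·51.59 + 9400·311.0)/71900 = 85.50 µg/L.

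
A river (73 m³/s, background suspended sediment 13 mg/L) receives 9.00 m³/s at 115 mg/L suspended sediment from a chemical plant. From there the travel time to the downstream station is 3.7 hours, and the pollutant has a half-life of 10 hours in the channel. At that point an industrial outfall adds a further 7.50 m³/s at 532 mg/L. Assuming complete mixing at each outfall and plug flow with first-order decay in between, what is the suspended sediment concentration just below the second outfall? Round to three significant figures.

After mixing, C = (73.00·13.00 + 9.000·115.0) / 82.00 = 1984/82.00 = 24.20 mg/L; combined flow 82.00 m³/s.
Half-life 10 h → k = ln 2 / 10 = 0.06931 h⁻¹ = 1.664 d⁻¹.
Decay over the reach: 24.20·exp(−kt) = 24.20·0.7738 = 18.72 mg/L.
Second outfall: C = (82.00·18.72 + 7.500·532.0)/89.50 = 61.73 mg/L.

61.7 mg/L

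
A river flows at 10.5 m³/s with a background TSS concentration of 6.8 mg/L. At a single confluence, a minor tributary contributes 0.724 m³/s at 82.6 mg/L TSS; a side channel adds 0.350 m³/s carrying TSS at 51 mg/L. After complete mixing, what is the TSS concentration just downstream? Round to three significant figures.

Mass balance: C = (10.50·6.800 + 0.7240·82.60 + 0.3500·51.00) / 11.57 = 149.1/11.57 = 12.88 mg/L.

12.9 mg/L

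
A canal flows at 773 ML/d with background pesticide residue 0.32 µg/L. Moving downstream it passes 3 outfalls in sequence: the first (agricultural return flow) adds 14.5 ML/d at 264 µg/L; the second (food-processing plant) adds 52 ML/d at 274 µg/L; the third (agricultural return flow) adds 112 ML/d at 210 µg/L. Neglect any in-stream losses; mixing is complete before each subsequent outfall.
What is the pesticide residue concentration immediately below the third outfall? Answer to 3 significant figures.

Outfall 1: combined Q = 787.5 ML/d; C = (773.0·0.3200 + 14.50·264.0)/787.5 = 5.175 µg/L.
Outfall 2: combined Q = 839.5 ML/d; C = (787.5·5.175 + 52.00·274.0)/839.5 = 21.83 µg/L.
Outfall 3: combined Q = 951.5 ML/d; C = (839.5·21.83 + 112.0·210.0)/951.5 = 43.98 µg/L.

44.0 µg/L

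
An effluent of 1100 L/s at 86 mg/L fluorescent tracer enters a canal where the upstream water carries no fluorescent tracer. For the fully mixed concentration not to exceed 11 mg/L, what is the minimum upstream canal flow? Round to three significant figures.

Set C_mix = 11: (Q·0 + 1100·86.00) / (Q + 1100) = 11
→ Q = 1100·(86.00 − 11)/(11 − 0) = 7500 L/s.

7500 L/s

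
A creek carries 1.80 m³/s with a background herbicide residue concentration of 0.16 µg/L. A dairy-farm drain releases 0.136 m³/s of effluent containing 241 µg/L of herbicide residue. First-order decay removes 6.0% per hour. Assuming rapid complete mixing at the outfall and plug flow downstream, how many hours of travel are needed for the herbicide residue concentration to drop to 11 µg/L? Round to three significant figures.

7.11 h

Flow-weighted average: C = (1.800·0.1600 + 0.1360·241.0) / 1.936 = 33.06/1.936 = 17.08 µg/L.
6.0%/h lost → k = −ln(1 − 0.06) = 0.06188 h⁻¹.
17.08·exp(−k·t) = 11 → t = ln(17.08/11)/k = 25600 s = 7.110 h.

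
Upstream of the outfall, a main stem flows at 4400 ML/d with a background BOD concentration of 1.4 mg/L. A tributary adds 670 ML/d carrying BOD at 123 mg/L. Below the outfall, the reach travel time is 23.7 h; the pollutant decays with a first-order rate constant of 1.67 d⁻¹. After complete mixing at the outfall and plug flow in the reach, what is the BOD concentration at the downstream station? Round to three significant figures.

3.36 mg/L

After mixing, C = (4400·1.400 + 670.0·123.0) / 5070 = 88570/5070 = 17.47 mg/L.
Applying C = C₀e^(−kt): 17.47 × 0.1922 = 3.358 mg/L.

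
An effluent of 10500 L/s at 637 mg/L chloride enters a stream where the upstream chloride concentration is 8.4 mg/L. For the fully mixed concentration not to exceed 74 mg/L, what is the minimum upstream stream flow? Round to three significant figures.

90100 L/s

Set C_mix = 74: (Q·8.400 + 10500·637.0) / (Q + 10500) = 74
→ Q = 10500·(637.0 − 74)/(74 − 8.400) = 90110 L/s.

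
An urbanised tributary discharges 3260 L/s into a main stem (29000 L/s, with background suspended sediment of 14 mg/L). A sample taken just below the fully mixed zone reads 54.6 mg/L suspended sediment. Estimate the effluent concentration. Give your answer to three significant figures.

416 mg/L

Mass balance: 29000·14.00 + 3260·Cₑ = 32260·54.60
→ Cₑ = (32260·54.60 − 29000·14.00) / 3260 = 415.8 mg/L.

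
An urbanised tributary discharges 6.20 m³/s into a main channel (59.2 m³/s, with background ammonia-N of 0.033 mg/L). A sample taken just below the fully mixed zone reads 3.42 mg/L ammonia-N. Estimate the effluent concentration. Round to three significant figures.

35.8 mg/L

Mass balance: 59.20·0.03300 + 6.200·Cₑ = 65.40·3.420
→ Cₑ = (65.40·3.420 − 59.20·0.03300) / 6.200 = 35.76 mg/L.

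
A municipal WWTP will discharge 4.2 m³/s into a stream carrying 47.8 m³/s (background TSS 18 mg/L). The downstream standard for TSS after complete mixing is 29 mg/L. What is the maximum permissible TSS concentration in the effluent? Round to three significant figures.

154 mg/L

At the limit, (Qr·Cr + Qe·Cₑ)/(Qr + Qe) = 29:
Cₑ = (52.00·29 − 47.80·18.00) / 4.200 = 154.2 mg/L.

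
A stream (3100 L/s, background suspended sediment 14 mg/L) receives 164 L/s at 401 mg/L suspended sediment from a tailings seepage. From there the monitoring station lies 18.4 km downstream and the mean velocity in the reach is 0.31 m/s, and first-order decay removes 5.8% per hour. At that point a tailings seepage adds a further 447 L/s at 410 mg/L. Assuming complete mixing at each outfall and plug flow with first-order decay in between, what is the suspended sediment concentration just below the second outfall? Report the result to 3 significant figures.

60.4 mg/L

Mixed concentration C = ΣQC/ΣQ = (3100·14.00 + 164.0·401.0) / 3264 = 109200/3264 = 33.44 mg/L; combined flow 3264 L/s.
Travel time t = 18.4·1000 / 0.31 = 59350 s = 16.49 h.
5.8%/h lost → k = −ln(1 − 0.058) = 0.05975 h⁻¹.
After decay, C = 33.44 × e^(−kt) = 33.44 × 0.3734 = 12.49 mg/L.
Second outfall: C = (3264·12.49 + 447.0·410.0)/3711 = 60.37 mg/L.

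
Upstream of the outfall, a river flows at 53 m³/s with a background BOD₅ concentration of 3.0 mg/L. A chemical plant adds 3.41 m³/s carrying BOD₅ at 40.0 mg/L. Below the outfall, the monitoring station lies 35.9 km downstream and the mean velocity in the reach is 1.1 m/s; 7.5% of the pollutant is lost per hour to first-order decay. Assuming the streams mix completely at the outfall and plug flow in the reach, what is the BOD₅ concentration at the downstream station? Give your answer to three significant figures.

2.58 mg/L

Mixed concentration C = ΣQC/ΣQ = (53.00·3.000 + 3.410·40.00) / 56.41 = 295.4/56.41 = 5.237 mg/L.
Travel time t = 35.9·1000 / 1.1 = 32640 s = 9.066 h.
7.5%/h lost → k = −ln(1 − 0.075) = 0.07796 h⁻¹.
Applying C = C₀e^(−kt): 5.237 × 0.4932 = 2.583 mg/L.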